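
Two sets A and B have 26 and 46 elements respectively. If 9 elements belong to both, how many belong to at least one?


|A ∪ B| = |A| + |B| - |A ∩ B|
= 26 + 46 - 9
= 63

|A ∪ B| = 63


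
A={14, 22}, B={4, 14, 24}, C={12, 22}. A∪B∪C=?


A ∪ B = {4, 14, 22, 24}
(A ∪ B) ∪ C = {4, 12, 14, 22, 24}

A ∪ B ∪ C = {4, 12, 14, 22, 24}


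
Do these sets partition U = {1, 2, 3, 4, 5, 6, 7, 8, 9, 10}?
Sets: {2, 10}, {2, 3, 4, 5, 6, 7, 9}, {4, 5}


A partition requires: (1) non-empty parts, (2) pairwise disjoint, (3) union = U
Parts: {2, 10}, {2, 3, 4, 5, 6, 7, 9}, {4, 5}
Union of parts: {2, 3, 4, 5, 6, 7, 9, 10}
U = {1, 2, 3, 4, 5, 6, 7, 8, 9, 10}
All non-empty? True
Pairwise disjoint? False
Covers U? False

No, not a valid partition


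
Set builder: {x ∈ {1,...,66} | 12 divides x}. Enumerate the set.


Checking each candidate:
Condition: multiples of 12 in {1,...,66}
Result = {12, 24, 36, 48, 60}

{12, 24, 36, 48, 60}


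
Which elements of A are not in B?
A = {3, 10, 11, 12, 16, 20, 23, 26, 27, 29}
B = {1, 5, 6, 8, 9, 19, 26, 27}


A \ B = elements in A but not in B
A = {3, 10, 11, 12, 16, 20, 23, 26, 27, 29}
B = {1, 5, 6, 8, 9, 19, 26, 27}
Remove from A any elements in B
A \ B = {3, 10, 11, 12, 16, 20, 23, 29}

A \ B = {3, 10, 11, 12, 16, 20, 23, 29}


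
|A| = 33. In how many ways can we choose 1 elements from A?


C(n,k) = n! / (k!(n-k)!)
C(33,1) = 33! / (1!32!)
= 33

C(33,1) = 33


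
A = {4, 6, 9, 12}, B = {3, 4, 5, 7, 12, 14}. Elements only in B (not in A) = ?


A = {4, 6, 9, 12}
B = {3, 4, 5, 7, 12, 14}
Region: only in B (not in A)
Elements: {3, 5, 7, 14}

Elements only in B (not in A): {3, 5, 7, 14}


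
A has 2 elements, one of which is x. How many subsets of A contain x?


Subsets of A containing x correspond to subsets of A \ {x}, which has 1 elements.
Count = 2^(n-1) = 2^1
= 2

Number of subsets containing x = 2


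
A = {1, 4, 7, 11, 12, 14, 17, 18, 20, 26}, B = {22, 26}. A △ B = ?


A △ B = (A \ B) ∪ (B \ A) = elements in exactly one of A or B
A \ B = {1, 4, 7, 11, 12, 14, 17, 18, 20}
B \ A = {22}
A △ B = {1, 4, 7, 11, 12, 14, 17, 18, 20, 22}

A △ B = {1, 4, 7, 11, 12, 14, 17, 18, 20, 22}


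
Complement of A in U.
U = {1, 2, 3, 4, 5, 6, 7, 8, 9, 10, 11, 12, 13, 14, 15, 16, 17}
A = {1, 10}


Aᶜ = U \ A = elements in U but not in A
U = {1, 2, 3, 4, 5, 6, 7, 8, 9, 10, 11, 12, 13, 14, 15, 16, 17}
A = {1, 10}
Aᶜ = {2, 3, 4, 5, 6, 7, 8, 9, 11, 12, 13, 14, 15, 16, 17}

Aᶜ = {2, 3, 4, 5, 6, 7, 8, 9, 11, 12, 13, 14, 15, 16, 17}


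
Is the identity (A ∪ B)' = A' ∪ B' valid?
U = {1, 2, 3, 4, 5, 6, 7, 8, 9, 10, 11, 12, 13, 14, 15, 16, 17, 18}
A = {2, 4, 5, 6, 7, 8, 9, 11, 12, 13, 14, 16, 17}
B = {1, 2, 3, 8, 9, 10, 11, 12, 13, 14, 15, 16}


LHS: A ∪ B = {1, 2, 3, 4, 5, 6, 7, 8, 9, 10, 11, 12, 13, 14, 15, 16, 17}
(A ∪ B)' = U \ (A ∪ B) = {18}
A' = {1, 3, 10, 15, 18}, B' = {4, 5, 6, 7, 17, 18}
Claimed RHS: A' ∪ B' = {1, 3, 4, 5, 6, 7, 10, 15, 17, 18}
Identity is INVALID: LHS = {18} but the RHS claimed here equals {1, 3, 4, 5, 6, 7, 10, 15, 17, 18}. The correct form is (A ∪ B)' = A' ∩ B'.

Identity is invalid: (A ∪ B)' = {18} but A' ∪ B' = {1, 3, 4, 5, 6, 7, 10, 15, 17, 18}. The correct De Morgan law is (A ∪ B)' = A' ∩ B'.


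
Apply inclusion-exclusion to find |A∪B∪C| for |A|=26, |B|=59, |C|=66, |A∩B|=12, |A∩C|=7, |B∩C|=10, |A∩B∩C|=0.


|A∪B∪C| = |A|+|B|+|C| - |A∩B|-|A∩C|-|B∩C| + |A∩B∩C|
= 26+59+66 - 12-7-10 + 0
= 151 - 29 + 0
= 122

|A ∪ B ∪ C| = 122


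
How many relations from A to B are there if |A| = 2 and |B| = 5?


A relation from A to B is any subset of A × B.
|A × B| = 2 × 5 = 10
# relations = 2^|A × B| = 2^10 = 1024

Number of relations = 1024


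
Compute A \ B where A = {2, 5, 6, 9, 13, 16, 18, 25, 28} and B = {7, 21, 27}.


A \ B = elements in A but not in B
A = {2, 5, 6, 9, 13, 16, 18, 25, 28}
B = {7, 21, 27}
Remove from A any elements in B
A \ B = {2, 5, 6, 9, 13, 16, 18, 25, 28}

A \ B = {2, 5, 6, 9, 13, 16, 18, 25, 28}


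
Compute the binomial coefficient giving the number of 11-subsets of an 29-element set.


C(n,k) = n! / (k!(n-k)!)
C(29,11) = 29! / (11!18!)
= 34597290

C(29,11) = 34597290


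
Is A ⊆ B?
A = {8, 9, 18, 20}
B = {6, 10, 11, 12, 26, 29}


A ⊆ B means every element of A is in B.
Elements in A not in B: {8, 9, 18, 20}
So A ⊄ B.

No, A ⊄ B


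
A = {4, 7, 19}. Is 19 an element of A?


A = {4, 7, 19}
Checking if 19 is in A
19 is in A → True

19 ∈ A


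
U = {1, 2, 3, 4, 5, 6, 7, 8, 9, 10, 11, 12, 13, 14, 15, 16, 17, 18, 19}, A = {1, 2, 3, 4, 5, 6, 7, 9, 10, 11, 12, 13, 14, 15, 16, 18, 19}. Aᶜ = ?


Aᶜ = U \ A = elements in U but not in A
U = {1, 2, 3, 4, 5, 6, 7, 8, 9, 10, 11, 12, 13, 14, 15, 16, 17, 18, 19}
A = {1, 2, 3, 4, 5, 6, 7, 9, 10, 11, 12, 13, 14, 15, 16, 18, 19}
Aᶜ = {8, 17}

Aᶜ = {8, 17}


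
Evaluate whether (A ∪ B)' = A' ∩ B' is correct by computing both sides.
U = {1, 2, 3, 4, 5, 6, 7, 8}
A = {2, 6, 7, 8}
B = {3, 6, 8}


LHS: A ∪ B = {2, 3, 6, 7, 8}
(A ∪ B)' = U \ (A ∪ B) = {1, 4, 5}
A' = {1, 3, 4, 5}, B' = {1, 2, 4, 5, 7}
Claimed RHS: A' ∩ B' = {1, 4, 5}
Identity is VALID: LHS = RHS = {1, 4, 5} ✓

Identity is valid. (A ∪ B)' = A' ∩ B' = {1, 4, 5}


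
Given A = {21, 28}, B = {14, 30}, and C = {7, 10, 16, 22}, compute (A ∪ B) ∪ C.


A ∪ B = {14, 21, 28, 30}
(A ∪ B) ∪ C = {7, 10, 14, 16, 21, 22, 28, 30}

A ∪ B ∪ C = {7, 10, 14, 16, 21, 22, 28, 30}


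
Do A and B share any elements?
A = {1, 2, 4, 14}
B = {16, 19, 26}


Disjoint means A ∩ B = ∅.
A ∩ B = ∅
A ∩ B = ∅, so A and B are disjoint.

No — A and B share no elements (A ∩ B = ∅), so they are disjoint


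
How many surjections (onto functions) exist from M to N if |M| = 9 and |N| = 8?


n = |M| = 9, k = |N| = 8. Surjections via inclusion-exclusion:
S(n,k) = Σ(-1)^i × C(k,i) × (k-i)^n, i=0 to k
i=0: (-1)^0×C(8,0)×8^9 = 134217728
i=1: (-1)^1×C(8,1)×7^9 = -322828856
i=2: (-1)^2×C(8,2)×6^9 = 282175488
i=3: (-1)^3×C(8,3)×5^9 = -109375000
i=4: (-1)^4×C(8,4)×4^9 = 18350080
i=5: (-1)^5×C(8,5)×3^9 = -1102248
i=6: (-1)^6×C(8,6)×2^9 = 14336
i=7: (-1)^7×C(8,7)×1^9 = -8
i=8: (-1)^8×C(8,8)×0^9 = 0
Total = 1451520

Number of surjections = 1451520


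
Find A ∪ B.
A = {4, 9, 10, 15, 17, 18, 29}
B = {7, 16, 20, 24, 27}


A ∪ B = all elements in A or B (or both)
A = {4, 9, 10, 15, 17, 18, 29}
B = {7, 16, 20, 24, 27}
A ∪ B = {4, 7, 9, 10, 15, 16, 17, 18, 20, 24, 27, 29}

A ∪ B = {4, 7, 9, 10, 15, 16, 17, 18, 20, 24, 27, 29}


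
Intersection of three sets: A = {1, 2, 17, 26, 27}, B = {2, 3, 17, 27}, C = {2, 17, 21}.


A ∩ B = {2, 17, 27}
(A ∩ B) ∩ C = {2, 17}

A ∩ B ∩ C = {2, 17}


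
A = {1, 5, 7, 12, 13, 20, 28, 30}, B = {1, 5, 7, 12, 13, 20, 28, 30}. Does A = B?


Two sets are equal iff they have exactly the same elements.
A = {1, 5, 7, 12, 13, 20, 28, 30}
B = {1, 5, 7, 12, 13, 20, 28, 30}
Same elements → A = B

Yes, A = B


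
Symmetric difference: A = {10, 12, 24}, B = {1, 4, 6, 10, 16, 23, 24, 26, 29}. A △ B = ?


A △ B = (A \ B) ∪ (B \ A) = elements in exactly one of A or B
A \ B = {12}
B \ A = {1, 4, 6, 16, 23, 26, 29}
A △ B = {1, 4, 6, 12, 16, 23, 26, 29}

A △ B = {1, 4, 6, 12, 16, 23, 26, 29}


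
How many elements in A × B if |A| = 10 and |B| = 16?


|A × B| = |A| × |B|
= 10 × 16
= 160

|A × B| = 160


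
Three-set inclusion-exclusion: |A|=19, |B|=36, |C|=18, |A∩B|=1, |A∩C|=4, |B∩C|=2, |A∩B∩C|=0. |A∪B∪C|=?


|A∪B∪C| = |A|+|B|+|C| - |A∩B|-|A∩C|-|B∩C| + |A∩B∩C|
= 19+36+18 - 1-4-2 + 0
= 73 - 7 + 0
= 66

|A ∪ B ∪ C| = 66


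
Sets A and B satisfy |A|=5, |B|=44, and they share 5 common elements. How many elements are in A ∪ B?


|A ∪ B| = |A| + |B| - |A ∩ B|
= 5 + 44 - 5
= 44

|A ∪ B| = 44


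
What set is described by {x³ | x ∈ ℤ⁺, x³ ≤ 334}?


Checking each candidate:
Condition: positive perfect cubes ≤ 334
Result = {1, 8, 27, 64, 125, 216}

{1, 8, 27, 64, 125, 216}


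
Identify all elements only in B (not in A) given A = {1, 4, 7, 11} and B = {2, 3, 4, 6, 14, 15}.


A = {1, 4, 7, 11}
B = {2, 3, 4, 6, 14, 15}
Region: only in B (not in A)
Elements: {2, 3, 6, 14, 15}

Elements only in B (not in A): {2, 3, 6, 14, 15}


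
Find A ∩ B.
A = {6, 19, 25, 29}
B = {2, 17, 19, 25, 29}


A ∩ B = elements in both A and B
A = {6, 19, 25, 29}
B = {2, 17, 19, 25, 29}
A ∩ B = {19, 25, 29}

A ∩ B = {19, 25, 29}


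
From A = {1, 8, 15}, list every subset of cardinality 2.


|A| = 3, so A has C(3,2) = 3 subsets of size 2.
Enumerate by choosing 2 elements from A at a time:
{1, 8}, {1, 15}, {8, 15}

2-element subsets (3 total): {1, 8}, {1, 15}, {8, 15}


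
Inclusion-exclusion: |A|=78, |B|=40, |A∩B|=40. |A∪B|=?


|A ∪ B| = |A| + |B| - |A ∩ B|
= 78 + 40 - 40
= 78

|A ∪ B| = 78


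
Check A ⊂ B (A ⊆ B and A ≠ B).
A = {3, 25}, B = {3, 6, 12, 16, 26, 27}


A ⊂ B requires: A ⊆ B AND A ≠ B.
A ⊆ B? No
A ⊄ B, so A is not a proper subset.

No, A is not a proper subset of B


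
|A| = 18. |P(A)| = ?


Number of subsets = 2^n
= 2^18
= 262144

|P(A)| = 262144


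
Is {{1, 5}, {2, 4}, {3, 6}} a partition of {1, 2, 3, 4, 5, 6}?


A partition requires: (1) non-empty parts, (2) pairwise disjoint, (3) union = U
Parts: {1, 5}, {2, 4}, {3, 6}
Union of parts: {1, 2, 3, 4, 5, 6}
U = {1, 2, 3, 4, 5, 6}
All non-empty? True
Pairwise disjoint? True
Covers U? True

Yes, valid partition


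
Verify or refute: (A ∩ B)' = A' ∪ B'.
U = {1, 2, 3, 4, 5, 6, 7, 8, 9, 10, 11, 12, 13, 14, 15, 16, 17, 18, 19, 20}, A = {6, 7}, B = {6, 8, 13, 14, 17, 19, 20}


LHS: A ∩ B = {6}
(A ∩ B)' = U \ (A ∩ B) = {1, 2, 3, 4, 5, 7, 8, 9, 10, 11, 12, 13, 14, 15, 16, 17, 18, 19, 20}
A' = {1, 2, 3, 4, 5, 8, 9, 10, 11, 12, 13, 14, 15, 16, 17, 18, 19, 20}, B' = {1, 2, 3, 4, 5, 7, 9, 10, 11, 12, 15, 16, 18}
Claimed RHS: A' ∪ B' = {1, 2, 3, 4, 5, 7, 8, 9, 10, 11, 12, 13, 14, 15, 16, 17, 18, 19, 20}
Identity is VALID: LHS = RHS = {1, 2, 3, 4, 5, 7, 8, 9, 10, 11, 12, 13, 14, 15, 16, 17, 18, 19, 20} ✓

Identity is valid. (A ∩ B)' = A' ∪ B' = {1, 2, 3, 4, 5, 7, 8, 9, 10, 11, 12, 13, 14, 15, 16, 17, 18, 19, 20}


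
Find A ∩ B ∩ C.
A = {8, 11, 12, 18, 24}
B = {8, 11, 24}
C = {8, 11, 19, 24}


A ∩ B = {8, 11, 24}
(A ∩ B) ∩ C = {8, 11, 24}

A ∩ B ∩ C = {8, 11, 24}


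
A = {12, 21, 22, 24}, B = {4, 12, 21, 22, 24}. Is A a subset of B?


A ⊆ B means every element of A is in B.
All elements of A are in B.
So A ⊆ B.

Yes, A ⊆ B


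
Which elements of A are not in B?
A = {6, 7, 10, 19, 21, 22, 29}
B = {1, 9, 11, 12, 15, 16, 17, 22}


A \ B = elements in A but not in B
A = {6, 7, 10, 19, 21, 22, 29}
B = {1, 9, 11, 12, 15, 16, 17, 22}
Remove from A any elements in B
A \ B = {6, 7, 10, 19, 21, 29}

A \ B = {6, 7, 10, 19, 21, 29}


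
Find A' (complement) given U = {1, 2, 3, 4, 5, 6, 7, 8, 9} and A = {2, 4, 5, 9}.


Aᶜ = U \ A = elements in U but not in A
U = {1, 2, 3, 4, 5, 6, 7, 8, 9}
A = {2, 4, 5, 9}
Aᶜ = {1, 3, 6, 7, 8}

Aᶜ = {1, 3, 6, 7, 8}


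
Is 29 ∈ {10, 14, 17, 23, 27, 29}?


A = {10, 14, 17, 23, 27, 29}
Checking if 29 is in A
29 is in A → True

29 ∈ A


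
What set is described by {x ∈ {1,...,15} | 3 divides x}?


Checking each candidate:
Condition: multiples of 3 in {1,...,15}
Result = {3, 6, 9, 12, 15}

{3, 6, 9, 12, 15}


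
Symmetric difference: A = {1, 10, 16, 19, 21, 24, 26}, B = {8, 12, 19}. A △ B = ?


A △ B = (A \ B) ∪ (B \ A) = elements in exactly one of A or B
A \ B = {1, 10, 16, 21, 24, 26}
B \ A = {8, 12}
A △ B = {1, 8, 10, 12, 16, 21, 24, 26}

A △ B = {1, 8, 10, 12, 16, 21, 24, 26}


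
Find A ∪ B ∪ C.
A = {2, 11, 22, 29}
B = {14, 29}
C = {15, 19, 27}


A ∪ B = {2, 11, 14, 22, 29}
(A ∪ B) ∪ C = {2, 11, 14, 15, 19, 22, 27, 29}

A ∪ B ∪ C = {2, 11, 14, 15, 19, 22, 27, 29}


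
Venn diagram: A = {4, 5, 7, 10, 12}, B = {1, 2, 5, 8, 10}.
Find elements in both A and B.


A = {4, 5, 7, 10, 12}
B = {1, 2, 5, 8, 10}
Region: in both A and B
Elements: {5, 10}

Elements in both A and B: {5, 10}


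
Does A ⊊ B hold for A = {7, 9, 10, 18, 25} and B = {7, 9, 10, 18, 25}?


A ⊂ B requires: A ⊆ B AND A ≠ B.
A ⊆ B? Yes
A = B? Yes
A = B, so A is not a PROPER subset.

No, A is not a proper subset of B


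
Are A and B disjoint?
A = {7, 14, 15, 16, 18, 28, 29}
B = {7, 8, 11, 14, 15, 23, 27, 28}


Disjoint means A ∩ B = ∅.
A ∩ B = {7, 14, 15, 28}
A ∩ B ≠ ∅, so A and B are NOT disjoint.

No, A and B are not disjoint (A ∩ B = {7, 14, 15, 28})


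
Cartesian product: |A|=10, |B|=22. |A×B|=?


|A × B| = |A| × |B|
= 10 × 22
= 220

|A × B| = 220


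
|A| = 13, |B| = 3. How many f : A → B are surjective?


n = |A| = 13, k = |B| = 3. Surjections via inclusion-exclusion:
S(n,k) = Σ(-1)^i × C(k,i) × (k-i)^n, i=0 to k
i=0: (-1)^0×C(3,0)×3^13 = 1594323
i=1: (-1)^1×C(3,1)×2^13 = -24576
i=2: (-1)^2×C(3,2)×1^13 = 3
i=3: (-1)^3×C(3,3)×0^13 = 0
Total = 1569750

Number of surjections = 1569750


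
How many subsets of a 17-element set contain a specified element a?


Subsets of A containing a correspond to subsets of A \ {a}, which has 16 elements.
Count = 2^(n-1) = 2^16
= 65536

Number of subsets containing a = 65536


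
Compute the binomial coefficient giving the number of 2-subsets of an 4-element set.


C(n,k) = n! / (k!(n-k)!)
C(4,2) = 4! / (2!2!)
= 6

C(4,2) = 6


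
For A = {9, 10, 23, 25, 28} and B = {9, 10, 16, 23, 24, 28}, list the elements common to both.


A ∩ B = elements in both A and B
A = {9, 10, 23, 25, 28}
B = {9, 10, 16, 23, 24, 28}
A ∩ B = {9, 10, 23, 28}

A ∩ B = {9, 10, 23, 28}


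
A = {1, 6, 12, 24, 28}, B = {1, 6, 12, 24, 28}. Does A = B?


Two sets are equal iff they have exactly the same elements.
A = {1, 6, 12, 24, 28}
B = {1, 6, 12, 24, 28}
Same elements → A = B

Yes, A = B


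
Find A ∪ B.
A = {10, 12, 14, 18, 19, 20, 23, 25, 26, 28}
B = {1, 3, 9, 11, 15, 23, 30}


A ∪ B = all elements in A or B (or both)
A = {10, 12, 14, 18, 19, 20, 23, 25, 26, 28}
B = {1, 3, 9, 11, 15, 23, 30}
A ∪ B = {1, 3, 9, 10, 11, 12, 14, 15, 18, 19, 20, 23, 25, 26, 28, 30}

A ∪ B = {1, 3, 9, 10, 11, 12, 14, 15, 18, 19, 20, 23, 25, 26, 28, 30}


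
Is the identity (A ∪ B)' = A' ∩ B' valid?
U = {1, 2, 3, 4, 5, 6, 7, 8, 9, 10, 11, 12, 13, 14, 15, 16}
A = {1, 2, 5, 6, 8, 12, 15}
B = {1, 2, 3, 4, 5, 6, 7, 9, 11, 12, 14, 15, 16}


LHS: A ∪ B = {1, 2, 3, 4, 5, 6, 7, 8, 9, 11, 12, 14, 15, 16}
(A ∪ B)' = U \ (A ∪ B) = {10, 13}
A' = {3, 4, 7, 9, 10, 11, 13, 14, 16}, B' = {8, 10, 13}
Claimed RHS: A' ∩ B' = {10, 13}
Identity is VALID: LHS = RHS = {10, 13} ✓

Identity is valid. (A ∪ B)' = A' ∩ B' = {10, 13}


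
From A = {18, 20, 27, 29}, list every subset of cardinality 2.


|A| = 4, so A has C(4,2) = 6 subsets of size 2.
Enumerate by choosing 2 elements from A at a time:
{18, 20}, {18, 27}, {18, 29}, {20, 27}, {20, 29}, {27, 29}

2-element subsets (6 total): {18, 20}, {18, 27}, {18, 29}, {20, 27}, {20, 29}, {27, 29}


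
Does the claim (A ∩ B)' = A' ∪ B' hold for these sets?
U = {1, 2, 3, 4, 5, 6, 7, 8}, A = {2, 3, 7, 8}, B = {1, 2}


LHS: A ∩ B = {2}
(A ∩ B)' = U \ (A ∩ B) = {1, 3, 4, 5, 6, 7, 8}
A' = {1, 4, 5, 6}, B' = {3, 4, 5, 6, 7, 8}
Claimed RHS: A' ∪ B' = {1, 3, 4, 5, 6, 7, 8}
Identity is VALID: LHS = RHS = {1, 3, 4, 5, 6, 7, 8} ✓

Identity is valid. (A ∩ B)' = A' ∪ B' = {1, 3, 4, 5, 6, 7, 8}


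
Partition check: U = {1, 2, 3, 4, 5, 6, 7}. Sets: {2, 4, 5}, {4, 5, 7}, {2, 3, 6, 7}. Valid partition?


A partition requires: (1) non-empty parts, (2) pairwise disjoint, (3) union = U
Parts: {2, 4, 5}, {4, 5, 7}, {2, 3, 6, 7}
Union of parts: {2, 3, 4, 5, 6, 7}
U = {1, 2, 3, 4, 5, 6, 7}
All non-empty? True
Pairwise disjoint? False
Covers U? False

No, not a valid partition


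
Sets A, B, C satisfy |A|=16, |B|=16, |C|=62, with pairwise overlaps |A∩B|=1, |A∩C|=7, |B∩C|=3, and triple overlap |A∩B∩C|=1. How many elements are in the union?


|A∪B∪C| = |A|+|B|+|C| - |A∩B|-|A∩C|-|B∩C| + |A∩B∩C|
= 16+16+62 - 1-7-3 + 1
= 94 - 11 + 1
= 84

|A ∪ B ∪ C| = 84


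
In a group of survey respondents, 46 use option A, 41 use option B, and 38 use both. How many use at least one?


|A ∪ B| = |A| + |B| - |A ∩ B|
= 46 + 41 - 38
= 49

|A ∪ B| = 49


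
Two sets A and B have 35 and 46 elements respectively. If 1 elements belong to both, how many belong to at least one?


|A ∪ B| = |A| + |B| - |A ∩ B|
= 35 + 46 - 1
= 80

|A ∪ B| = 80


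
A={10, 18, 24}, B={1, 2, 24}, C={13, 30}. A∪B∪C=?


A ∪ B = {1, 2, 10, 18, 24}
(A ∪ B) ∪ C = {1, 2, 10, 13, 18, 24, 30}

A ∪ B ∪ C = {1, 2, 10, 13, 18, 24, 30}


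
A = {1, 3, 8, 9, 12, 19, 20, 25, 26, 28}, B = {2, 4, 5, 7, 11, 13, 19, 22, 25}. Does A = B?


Two sets are equal iff they have exactly the same elements.
A = {1, 3, 8, 9, 12, 19, 20, 25, 26, 28}
B = {2, 4, 5, 7, 11, 13, 19, 22, 25}
Differences: {1, 2, 3, 4, 5, 7, 8, 9, 11, 12, 13, 20, 22, 26, 28}
A ≠ B

No, A ≠ B


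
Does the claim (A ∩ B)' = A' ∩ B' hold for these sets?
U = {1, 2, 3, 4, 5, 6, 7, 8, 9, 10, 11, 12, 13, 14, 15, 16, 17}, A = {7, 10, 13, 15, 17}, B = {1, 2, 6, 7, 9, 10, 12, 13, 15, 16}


LHS: A ∩ B = {7, 10, 13, 15}
(A ∩ B)' = U \ (A ∩ B) = {1, 2, 3, 4, 5, 6, 8, 9, 11, 12, 14, 16, 17}
A' = {1, 2, 3, 4, 5, 6, 8, 9, 11, 12, 14, 16}, B' = {3, 4, 5, 8, 11, 14, 17}
Claimed RHS: A' ∩ B' = {3, 4, 5, 8, 11, 14}
Identity is INVALID: LHS = {1, 2, 3, 4, 5, 6, 8, 9, 11, 12, 14, 16, 17} but the RHS claimed here equals {3, 4, 5, 8, 11, 14}. The correct form is (A ∩ B)' = A' ∪ B'.

Identity is invalid: (A ∩ B)' = {1, 2, 3, 4, 5, 6, 8, 9, 11, 12, 14, 16, 17} but A' ∩ B' = {3, 4, 5, 8, 11, 14}. The correct De Morgan law is (A ∩ B)' = A' ∪ B'.


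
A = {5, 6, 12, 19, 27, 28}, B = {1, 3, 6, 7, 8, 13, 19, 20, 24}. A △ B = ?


A △ B = (A \ B) ∪ (B \ A) = elements in exactly one of A or B
A \ B = {5, 12, 27, 28}
B \ A = {1, 3, 7, 8, 13, 20, 24}
A △ B = {1, 3, 5, 7, 8, 12, 13, 20, 24, 27, 28}

A △ B = {1, 3, 5, 7, 8, 12, 13, 20, 24, 27, 28}


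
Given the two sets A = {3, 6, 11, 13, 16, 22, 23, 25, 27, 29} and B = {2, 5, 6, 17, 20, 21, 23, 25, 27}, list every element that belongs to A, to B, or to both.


A ∪ B = all elements in A or B (or both)
A = {3, 6, 11, 13, 16, 22, 23, 25, 27, 29}
B = {2, 5, 6, 17, 20, 21, 23, 25, 27}
A ∪ B = {2, 3, 5, 6, 11, 13, 16, 17, 20, 21, 22, 23, 25, 27, 29}

A ∪ B = {2, 3, 5, 6, 11, 13, 16, 17, 20, 21, 22, 23, 25, 27, 29}


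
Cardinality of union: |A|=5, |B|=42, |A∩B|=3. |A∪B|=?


|A ∪ B| = |A| + |B| - |A ∩ B|
= 5 + 42 - 3
= 44

|A ∪ B| = 44


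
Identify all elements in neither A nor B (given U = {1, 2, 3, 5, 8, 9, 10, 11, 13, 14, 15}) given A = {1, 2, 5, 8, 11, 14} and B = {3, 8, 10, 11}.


A = {1, 2, 5, 8, 11, 14}
B = {3, 8, 10, 11}
Region: in neither A nor B (given U = {1, 2, 3, 5, 8, 9, 10, 11, 13, 14, 15})
Elements: {9, 13, 15}

Elements in neither A nor B (given U = {1, 2, 3, 5, 8, 9, 10, 11, 13, 14, 15}): {9, 13, 15}


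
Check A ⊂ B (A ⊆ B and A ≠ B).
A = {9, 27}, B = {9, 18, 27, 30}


A ⊂ B requires: A ⊆ B AND A ≠ B.
A ⊆ B? Yes
A = B? No
A ⊂ B: Yes (A is a proper subset of B)

Yes, A ⊂ B


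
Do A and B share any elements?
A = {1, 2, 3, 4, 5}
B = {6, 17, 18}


Disjoint means A ∩ B = ∅.
A ∩ B = ∅
A ∩ B = ∅, so A and B are disjoint.

No — A and B share no elements (A ∩ B = ∅), so they are disjoint


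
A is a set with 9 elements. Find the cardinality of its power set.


Number of subsets = 2^n
= 2^9
= 512

|P(A)| = 512


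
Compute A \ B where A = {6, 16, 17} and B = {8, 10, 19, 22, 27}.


A \ B = elements in A but not in B
A = {6, 16, 17}
B = {8, 10, 19, 22, 27}
Remove from A any elements in B
A \ B = {6, 16, 17}

A \ B = {6, 16, 17}


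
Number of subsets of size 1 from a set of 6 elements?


C(n,k) = n! / (k!(n-k)!)
C(6,1) = 6! / (1!5!)
= 6

C(6,1) = 6


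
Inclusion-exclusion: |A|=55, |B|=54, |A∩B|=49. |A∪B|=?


|A ∪ B| = |A| + |B| - |A ∩ B|
= 55 + 54 - 49
= 60

|A ∪ B| = 60


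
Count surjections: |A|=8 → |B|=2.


n = |A| = 8, k = |B| = 2. Surjections via inclusion-exclusion:
S(n,k) = Σ(-1)^i × C(k,i) × (k-i)^n, i=0 to k
i=0: (-1)^0×C(2,0)×2^8 = 256
i=1: (-1)^1×C(2,1)×1^8 = -2
i=2: (-1)^2×C(2,2)×0^8 = 0
Total = 254

Number of surjections = 254


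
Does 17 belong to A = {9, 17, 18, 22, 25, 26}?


A = {9, 17, 18, 22, 25, 26}
Checking if 17 is in A
17 is in A → True

17 ∈ A


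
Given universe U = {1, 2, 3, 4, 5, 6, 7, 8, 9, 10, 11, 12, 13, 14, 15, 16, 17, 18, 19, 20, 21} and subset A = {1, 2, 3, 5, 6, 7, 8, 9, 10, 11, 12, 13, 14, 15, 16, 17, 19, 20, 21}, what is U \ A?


Aᶜ = U \ A = elements in U but not in A
U = {1, 2, 3, 4, 5, 6, 7, 8, 9, 10, 11, 12, 13, 14, 15, 16, 17, 18, 19, 20, 21}
A = {1, 2, 3, 5, 6, 7, 8, 9, 10, 11, 12, 13, 14, 15, 16, 17, 19, 20, 21}
Aᶜ = {4, 18}

Aᶜ = {4, 18}


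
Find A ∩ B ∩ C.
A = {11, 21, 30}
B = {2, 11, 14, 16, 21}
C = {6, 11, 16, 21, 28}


A ∩ B = {11, 21}
(A ∩ B) ∩ C = {11, 21}

A ∩ B ∩ C = {11, 21}


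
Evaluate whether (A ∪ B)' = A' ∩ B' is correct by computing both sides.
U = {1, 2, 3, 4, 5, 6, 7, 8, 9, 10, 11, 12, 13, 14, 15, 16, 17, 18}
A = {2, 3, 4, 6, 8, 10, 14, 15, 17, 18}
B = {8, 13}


LHS: A ∪ B = {2, 3, 4, 6, 8, 10, 13, 14, 15, 17, 18}
(A ∪ B)' = U \ (A ∪ B) = {1, 5, 7, 9, 11, 12, 16}
A' = {1, 5, 7, 9, 11, 12, 13, 16}, B' = {1, 2, 3, 4, 5, 6, 7, 9, 10, 11, 12, 14, 15, 16, 17, 18}
Claimed RHS: A' ∩ B' = {1, 5, 7, 9, 11, 12, 16}
Identity is VALID: LHS = RHS = {1, 5, 7, 9, 11, 12, 16} ✓

Identity is valid. (A ∪ B)' = A' ∩ B' = {1, 5, 7, 9, 11, 12, 16}


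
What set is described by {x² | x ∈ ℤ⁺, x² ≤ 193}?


Checking each candidate:
Condition: positive perfect squares ≤ 193
Result = {1, 4, 9, 16, 25, 36, 49, 64, 81, 100, 121, 144, 169}

{1, 4, 9, 16, 25, 36, 49, 64, 81, 100, 121, 144, 169}


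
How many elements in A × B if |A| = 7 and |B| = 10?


|A × B| = |A| × |B|
= 7 × 10
= 70

|A × B| = 70


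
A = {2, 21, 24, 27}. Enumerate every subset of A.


|A| = 4, so |P(A)| = 2^4 = 16
Enumerate subsets by cardinality (0 to 4):
∅, {2}, {21}, {24}, {27}, {2, 21}, {2, 24}, {2, 27}, {21, 24}, {21, 27}, {24, 27}, {2, 21, 24}, {2, 21, 27}, {2, 24, 27}, {21, 24, 27}, {2, 21, 24, 27}

P(A) has 16 subsets: ∅, {2}, {21}, {24}, {27}, {2, 21}, {2, 24}, {2, 27}, {21, 24}, {21, 27}, {24, 27}, {2, 21, 24}, {2, 21, 27}, {2, 24, 27}, {21, 24, 27}, {2, 21, 24, 27}


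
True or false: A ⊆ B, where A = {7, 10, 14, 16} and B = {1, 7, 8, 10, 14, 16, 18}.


A ⊆ B means every element of A is in B.
All elements of A are in B.
So A ⊆ B.

Yes, A ⊆ B


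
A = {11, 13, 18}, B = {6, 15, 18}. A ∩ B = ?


A ∩ B = elements in both A and B
A = {11, 13, 18}
B = {6, 15, 18}
A ∩ B = {18}

A ∩ B = {18}


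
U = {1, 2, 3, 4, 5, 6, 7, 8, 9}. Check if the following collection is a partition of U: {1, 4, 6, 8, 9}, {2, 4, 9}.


A partition requires: (1) non-empty parts, (2) pairwise disjoint, (3) union = U
Parts: {1, 4, 6, 8, 9}, {2, 4, 9}
Union of parts: {1, 2, 4, 6, 8, 9}
U = {1, 2, 3, 4, 5, 6, 7, 8, 9}
All non-empty? True
Pairwise disjoint? False
Covers U? False

No, not a valid partition


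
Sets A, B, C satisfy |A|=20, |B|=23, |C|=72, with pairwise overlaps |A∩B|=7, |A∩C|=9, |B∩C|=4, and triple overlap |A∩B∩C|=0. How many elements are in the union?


|A∪B∪C| = |A|+|B|+|C| - |A∩B|-|A∩C|-|B∩C| + |A∩B∩C|
= 20+23+72 - 7-9-4 + 0
= 115 - 20 + 0
= 95

|A ∪ B ∪ C| = 95


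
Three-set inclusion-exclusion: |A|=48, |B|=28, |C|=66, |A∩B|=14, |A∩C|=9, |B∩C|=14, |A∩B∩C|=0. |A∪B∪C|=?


|A∪B∪C| = |A|+|B|+|C| - |A∩B|-|A∩C|-|B∩C| + |A∩B∩C|
= 48+28+66 - 14-9-14 + 0
= 142 - 37 + 0
= 105

|A ∪ B ∪ C| = 105


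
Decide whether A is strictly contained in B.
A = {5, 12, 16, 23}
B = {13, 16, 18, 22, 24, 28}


A ⊂ B requires: A ⊆ B AND A ≠ B.
A ⊆ B? No
A ⊄ B, so A is not a proper subset.

No, A is not a proper subset of B


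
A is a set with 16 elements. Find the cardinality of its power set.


Number of subsets = 2^n
= 2^16
= 65536

|P(A)| = 65536


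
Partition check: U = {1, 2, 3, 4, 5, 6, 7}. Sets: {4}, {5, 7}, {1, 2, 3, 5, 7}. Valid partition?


A partition requires: (1) non-empty parts, (2) pairwise disjoint, (3) union = U
Parts: {4}, {5, 7}, {1, 2, 3, 5, 7}
Union of parts: {1, 2, 3, 4, 5, 7}
U = {1, 2, 3, 4, 5, 6, 7}
All non-empty? True
Pairwise disjoint? False
Covers U? False

No, not a valid partition


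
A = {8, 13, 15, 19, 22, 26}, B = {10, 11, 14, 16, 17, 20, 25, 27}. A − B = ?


A \ B = elements in A but not in B
A = {8, 13, 15, 19, 22, 26}
B = {10, 11, 14, 16, 17, 20, 25, 27}
Remove from A any elements in B
A \ B = {8, 13, 15, 19, 22, 26}

A \ B = {8, 13, 15, 19, 22, 26}


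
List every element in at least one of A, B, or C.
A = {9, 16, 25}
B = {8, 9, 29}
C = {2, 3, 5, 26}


A ∪ B = {8, 9, 16, 25, 29}
(A ∪ B) ∪ C = {2, 3, 5, 8, 9, 16, 25, 26, 29}

A ∪ B ∪ C = {2, 3, 5, 8, 9, 16, 25, 26, 29}


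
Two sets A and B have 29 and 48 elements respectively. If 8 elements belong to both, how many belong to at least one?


|A ∪ B| = |A| + |B| - |A ∩ B|
= 29 + 48 - 8
= 69

|A ∪ B| = 69


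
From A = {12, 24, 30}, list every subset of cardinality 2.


|A| = 3, so A has C(3,2) = 3 subsets of size 2.
Enumerate by choosing 2 elements from A at a time:
{12, 24}, {12, 30}, {24, 30}

2-element subsets (3 total): {12, 24}, {12, 30}, {24, 30}


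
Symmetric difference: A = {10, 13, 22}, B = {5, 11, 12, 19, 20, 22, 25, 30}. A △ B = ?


A △ B = (A \ B) ∪ (B \ A) = elements in exactly one of A or B
A \ B = {10, 13}
B \ A = {5, 11, 12, 19, 20, 25, 30}
A △ B = {5, 10, 11, 12, 13, 19, 20, 25, 30}

A △ B = {5, 10, 11, 12, 13, 19, 20, 25, 30}


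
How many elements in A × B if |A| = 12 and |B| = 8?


|A × B| = |A| × |B|
= 12 × 8
= 96

|A × B| = 96


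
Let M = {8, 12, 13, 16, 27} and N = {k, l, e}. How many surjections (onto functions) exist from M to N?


n = |M| = 5, k = |N| = 3. Surjections via inclusion-exclusion:
S(n,k) = Σ(-1)^i × C(k,i) × (k-i)^n, i=0 to k
i=0: (-1)^0×C(3,0)×3^5 = 243
i=1: (-1)^1×C(3,1)×2^5 = -96
i=2: (-1)^2×C(3,2)×1^5 = 3
i=3: (-1)^3×C(3,3)×0^5 = 0
Total = 150

Number of surjections = 150


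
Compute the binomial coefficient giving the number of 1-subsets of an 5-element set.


C(n,k) = n! / (k!(n-k)!)
C(5,1) = 5! / (1!4!)
= 5

C(5,1) = 5


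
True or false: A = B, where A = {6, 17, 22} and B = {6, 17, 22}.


Two sets are equal iff they have exactly the same elements.
A = {6, 17, 22}
B = {6, 17, 22}
Same elements → A = B

Yes, A = B


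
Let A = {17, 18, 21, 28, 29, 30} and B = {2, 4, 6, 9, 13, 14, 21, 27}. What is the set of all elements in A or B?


A ∪ B = all elements in A or B (or both)
A = {17, 18, 21, 28, 29, 30}
B = {2, 4, 6, 9, 13, 14, 21, 27}
A ∪ B = {2, 4, 6, 9, 13, 14, 17, 18, 21, 27, 28, 29, 30}

A ∪ B = {2, 4, 6, 9, 13, 14, 17, 18, 21, 27, 28, 29, 30}


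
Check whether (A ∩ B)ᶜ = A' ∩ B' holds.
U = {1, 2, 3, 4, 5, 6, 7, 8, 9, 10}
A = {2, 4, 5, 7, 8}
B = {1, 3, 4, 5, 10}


LHS: A ∩ B = {4, 5}
(A ∩ B)' = U \ (A ∩ B) = {1, 2, 3, 6, 7, 8, 9, 10}
A' = {1, 3, 6, 9, 10}, B' = {2, 6, 7, 8, 9}
Claimed RHS: A' ∩ B' = {6, 9}
Identity is INVALID: LHS = {1, 2, 3, 6, 7, 8, 9, 10} but the RHS claimed here equals {6, 9}. The correct form is (A ∩ B)' = A' ∪ B'.

Identity is invalid: (A ∩ B)' = {1, 2, 3, 6, 7, 8, 9, 10} but A' ∩ B' = {6, 9}. The correct De Morgan law is (A ∩ B)' = A' ∪ B'.


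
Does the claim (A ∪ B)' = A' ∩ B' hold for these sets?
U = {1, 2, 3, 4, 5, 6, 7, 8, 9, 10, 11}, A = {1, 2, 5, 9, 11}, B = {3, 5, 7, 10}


LHS: A ∪ B = {1, 2, 3, 5, 7, 9, 10, 11}
(A ∪ B)' = U \ (A ∪ B) = {4, 6, 8}
A' = {3, 4, 6, 7, 8, 10}, B' = {1, 2, 4, 6, 8, 9, 11}
Claimed RHS: A' ∩ B' = {4, 6, 8}
Identity is VALID: LHS = RHS = {4, 6, 8} ✓

Identity is valid. (A ∪ B)' = A' ∩ B' = {4, 6, 8}


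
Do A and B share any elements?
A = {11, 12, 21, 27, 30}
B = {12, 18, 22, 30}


Disjoint means A ∩ B = ∅.
A ∩ B = {12, 30}
A ∩ B ≠ ∅, so A and B are NOT disjoint.

Yes — A and B share the element(s) of A ∩ B = {12, 30}, so they are not disjoint


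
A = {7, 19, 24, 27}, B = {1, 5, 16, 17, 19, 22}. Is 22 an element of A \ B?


A = {7, 19, 24, 27}, B = {1, 5, 16, 17, 19, 22}
A \ B = elements in A but not in B
A \ B = {7, 24, 27}
Checking if 22 ∈ A \ B
22 is not in A \ B → False

22 ∉ A \ B


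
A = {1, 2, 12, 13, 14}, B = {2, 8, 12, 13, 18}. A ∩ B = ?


A ∩ B = elements in both A and B
A = {1, 2, 12, 13, 14}
B = {2, 8, 12, 13, 18}
A ∩ B = {2, 12, 13}

A ∩ B = {2, 12, 13}


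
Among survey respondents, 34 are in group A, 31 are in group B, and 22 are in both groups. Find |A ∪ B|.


|A ∪ B| = |A| + |B| - |A ∩ B|
= 34 + 31 - 22
= 43

|A ∪ B| = 43


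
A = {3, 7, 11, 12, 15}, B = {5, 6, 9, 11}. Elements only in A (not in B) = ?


A = {3, 7, 11, 12, 15}
B = {5, 6, 9, 11}
Region: only in A (not in B)
Elements: {3, 7, 12, 15}

Elements only in A (not in B): {3, 7, 12, 15}


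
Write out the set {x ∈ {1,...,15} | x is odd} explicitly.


Checking each candidate:
Condition: odd numbers in {1,...,15}
Result = {1, 3, 5, 7, 9, 11, 13, 15}

{1, 3, 5, 7, 9, 11, 13, 15}


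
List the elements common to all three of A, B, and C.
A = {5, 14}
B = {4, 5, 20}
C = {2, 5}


A ∩ B = {5}
(A ∩ B) ∩ C = {5}

A ∩ B ∩ C = {5}


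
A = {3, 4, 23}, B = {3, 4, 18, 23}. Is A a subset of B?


A ⊆ B means every element of A is in B.
All elements of A are in B.
So A ⊆ B.

Yes, A ⊆ B


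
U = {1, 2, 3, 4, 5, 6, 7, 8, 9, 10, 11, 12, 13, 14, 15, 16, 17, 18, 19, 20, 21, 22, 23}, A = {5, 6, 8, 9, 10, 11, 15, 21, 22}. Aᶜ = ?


Aᶜ = U \ A = elements in U but not in A
U = {1, 2, 3, 4, 5, 6, 7, 8, 9, 10, 11, 12, 13, 14, 15, 16, 17, 18, 19, 20, 21, 22, 23}
A = {5, 6, 8, 9, 10, 11, 15, 21, 22}
Aᶜ = {1, 2, 3, 4, 7, 12, 13, 14, 16, 17, 18, 19, 20, 23}

Aᶜ = {1, 2, 3, 4, 7, 12, 13, 14, 16, 17, 18, 19, 20, 23}


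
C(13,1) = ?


C(n,k) = n! / (k!(n-k)!)
C(13,1) = 13! / (1!12!)
= 13

C(13,1) = 13


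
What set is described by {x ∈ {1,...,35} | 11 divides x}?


Checking each candidate:
Condition: multiples of 11 in {1,...,35}
Result = {11, 22, 33}

{11, 22, 33}


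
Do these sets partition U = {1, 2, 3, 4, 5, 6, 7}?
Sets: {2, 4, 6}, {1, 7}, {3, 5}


A partition requires: (1) non-empty parts, (2) pairwise disjoint, (3) union = U
Parts: {2, 4, 6}, {1, 7}, {3, 5}
Union of parts: {1, 2, 3, 4, 5, 6, 7}
U = {1, 2, 3, 4, 5, 6, 7}
All non-empty? True
Pairwise disjoint? True
Covers U? True

Yes, valid partition


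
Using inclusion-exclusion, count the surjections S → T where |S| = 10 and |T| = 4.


n = |S| = 10, k = |T| = 4. Surjections via inclusion-exclusion:
S(n,k) = Σ(-1)^i × C(k,i) × (k-i)^n, i=0 to k
i=0: (-1)^0×C(4,0)×4^10 = 1048576
i=1: (-1)^1×C(4,1)×3^10 = -236196
i=2: (-1)^2×C(4,2)×2^10 = 6144
i=3: (-1)^3×C(4,3)×1^10 = -4
i=4: (-1)^4×C(4,4)×0^10 = 0
Total = 818520

Number of surjections = 818520


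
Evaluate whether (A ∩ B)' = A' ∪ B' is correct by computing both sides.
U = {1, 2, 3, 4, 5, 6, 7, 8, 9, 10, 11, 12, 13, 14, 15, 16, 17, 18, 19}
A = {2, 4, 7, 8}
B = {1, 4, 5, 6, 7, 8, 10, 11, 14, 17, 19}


LHS: A ∩ B = {4, 7, 8}
(A ∩ B)' = U \ (A ∩ B) = {1, 2, 3, 5, 6, 9, 10, 11, 12, 13, 14, 15, 16, 17, 18, 19}
A' = {1, 3, 5, 6, 9, 10, 11, 12, 13, 14, 15, 16, 17, 18, 19}, B' = {2, 3, 9, 12, 13, 15, 16, 18}
Claimed RHS: A' ∪ B' = {1, 2, 3, 5, 6, 9, 10, 11, 12, 13, 14, 15, 16, 17, 18, 19}
Identity is VALID: LHS = RHS = {1, 2, 3, 5, 6, 9, 10, 11, 12, 13, 14, 15, 16, 17, 18, 19} ✓

Identity is valid. (A ∩ B)' = A' ∪ B' = {1, 2, 3, 5, 6, 9, 10, 11, 12, 13, 14, 15, 16, 17, 18, 19}


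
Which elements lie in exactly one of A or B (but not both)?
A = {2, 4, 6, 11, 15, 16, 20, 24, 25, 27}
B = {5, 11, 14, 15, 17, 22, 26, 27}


A △ B = (A \ B) ∪ (B \ A) = elements in exactly one of A or B
A \ B = {2, 4, 6, 16, 20, 24, 25}
B \ A = {5, 14, 17, 22, 26}
A △ B = {2, 4, 5, 6, 14, 16, 17, 20, 22, 24, 25, 26}

A △ B = {2, 4, 5, 6, 14, 16, 17, 20, 22, 24, 25, 26}


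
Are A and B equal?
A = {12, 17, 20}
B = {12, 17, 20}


Two sets are equal iff they have exactly the same elements.
A = {12, 17, 20}
B = {12, 17, 20}
Same elements → A = B

Yes, A = B


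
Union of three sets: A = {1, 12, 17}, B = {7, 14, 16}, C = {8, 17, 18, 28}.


A ∪ B = {1, 7, 12, 14, 16, 17}
(A ∪ B) ∪ C = {1, 7, 8, 12, 14, 16, 17, 18, 28}

A ∪ B ∪ C = {1, 7, 8, 12, 14, 16, 17, 18, 28}


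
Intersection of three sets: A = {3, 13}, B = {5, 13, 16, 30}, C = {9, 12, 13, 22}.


A ∩ B = {13}
(A ∩ B) ∩ C = {13}

A ∩ B ∩ C = {13}


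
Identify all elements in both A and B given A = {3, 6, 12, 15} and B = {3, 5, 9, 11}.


A = {3, 6, 12, 15}
B = {3, 5, 9, 11}
Region: in both A and B
Elements: {3}

Elements in both A and B: {3}


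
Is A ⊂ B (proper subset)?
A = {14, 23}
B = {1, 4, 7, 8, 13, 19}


A ⊂ B requires: A ⊆ B AND A ≠ B.
A ⊆ B? No
A ⊄ B, so A is not a proper subset.

No, A is not a proper subset of B


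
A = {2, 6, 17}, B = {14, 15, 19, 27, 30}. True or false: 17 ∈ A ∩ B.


A = {2, 6, 17}, B = {14, 15, 19, 27, 30}
A ∩ B = elements in both A and B
A ∩ B = ∅
Checking if 17 ∈ A ∩ B
17 is not in A ∩ B → False

17 ∉ A ∩ B


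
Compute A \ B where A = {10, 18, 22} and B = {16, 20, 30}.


A \ B = elements in A but not in B
A = {10, 18, 22}
B = {16, 20, 30}
Remove from A any elements in B
A \ B = {10, 18, 22}

A \ B = {10, 18, 22}


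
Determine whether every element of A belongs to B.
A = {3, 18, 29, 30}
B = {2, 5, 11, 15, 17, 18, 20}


A ⊆ B means every element of A is in B.
Elements in A not in B: {3, 29, 30}
So A ⊄ B.

No, A ⊄ B


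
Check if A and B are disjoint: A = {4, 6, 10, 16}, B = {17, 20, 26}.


Disjoint means A ∩ B = ∅.
A ∩ B = ∅
A ∩ B = ∅, so A and B are disjoint.

Yes, A and B are disjoint


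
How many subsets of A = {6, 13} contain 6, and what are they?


A subset of A contains 6 iff the remaining 1 elements form any subset of A \ {6}.
Count: 2^(n-1) = 2^1 = 2
Subsets containing 6: {6}, {6, 13}

Subsets containing 6 (2 total): {6}, {6, 13}


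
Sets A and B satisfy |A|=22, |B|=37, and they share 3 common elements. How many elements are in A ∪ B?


|A ∪ B| = |A| + |B| - |A ∩ B|
= 22 + 37 - 3
= 56

|A ∪ B| = 56


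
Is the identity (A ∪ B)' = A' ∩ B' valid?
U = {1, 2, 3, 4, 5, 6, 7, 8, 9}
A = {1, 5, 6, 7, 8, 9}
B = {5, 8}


LHS: A ∪ B = {1, 5, 6, 7, 8, 9}
(A ∪ B)' = U \ (A ∪ B) = {2, 3, 4}
A' = {2, 3, 4}, B' = {1, 2, 3, 4, 6, 7, 9}
Claimed RHS: A' ∩ B' = {2, 3, 4}
Identity is VALID: LHS = RHS = {2, 3, 4} ✓

Identity is valid. (A ∪ B)' = A' ∩ B' = {2, 3, 4}


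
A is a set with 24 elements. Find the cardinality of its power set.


Number of subsets = 2^n
= 2^24
= 16777216

|P(A)| = 16777216


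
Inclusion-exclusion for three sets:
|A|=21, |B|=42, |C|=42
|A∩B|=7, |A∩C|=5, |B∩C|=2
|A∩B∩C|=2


|A∪B∪C| = |A|+|B|+|C| - |A∩B|-|A∩C|-|B∩C| + |A∩B∩C|
= 21+42+42 - 7-5-2 + 2
= 105 - 14 + 2
= 93

|A ∪ B ∪ C| = 93


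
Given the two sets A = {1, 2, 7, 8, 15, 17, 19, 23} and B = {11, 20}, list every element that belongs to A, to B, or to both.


A ∪ B = all elements in A or B (or both)
A = {1, 2, 7, 8, 15, 17, 19, 23}
B = {11, 20}
A ∪ B = {1, 2, 7, 8, 11, 15, 17, 19, 20, 23}

A ∪ B = {1, 2, 7, 8, 11, 15, 17, 19, 20, 23}


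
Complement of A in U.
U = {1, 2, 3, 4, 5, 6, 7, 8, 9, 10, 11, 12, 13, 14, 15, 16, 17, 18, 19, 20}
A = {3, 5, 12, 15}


Aᶜ = U \ A = elements in U but not in A
U = {1, 2, 3, 4, 5, 6, 7, 8, 9, 10, 11, 12, 13, 14, 15, 16, 17, 18, 19, 20}
A = {3, 5, 12, 15}
Aᶜ = {1, 2, 4, 6, 7, 8, 9, 10, 11, 13, 14, 16, 17, 18, 19, 20}

Aᶜ = {1, 2, 4, 6, 7, 8, 9, 10, 11, 13, 14, 16, 17, 18, 19, 20}


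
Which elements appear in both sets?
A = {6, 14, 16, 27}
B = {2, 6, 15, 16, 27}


A ∩ B = elements in both A and B
A = {6, 14, 16, 27}
B = {2, 6, 15, 16, 27}
A ∩ B = {6, 16, 27}

A ∩ B = {6, 16, 27}


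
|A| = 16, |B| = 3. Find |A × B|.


|A × B| = |A| × |B|
= 16 × 3
= 48

|A × B| = 48


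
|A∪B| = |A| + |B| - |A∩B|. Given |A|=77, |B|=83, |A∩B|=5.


|A ∪ B| = |A| + |B| - |A ∩ B|
= 77 + 83 - 5
= 155

|A ∪ B| = 155


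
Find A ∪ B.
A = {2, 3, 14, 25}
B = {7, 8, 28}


A ∪ B = all elements in A or B (or both)
A = {2, 3, 14, 25}
B = {7, 8, 28}
A ∪ B = {2, 3, 7, 8, 14, 25, 28}

A ∪ B = {2, 3, 7, 8, 14, 25, 28}


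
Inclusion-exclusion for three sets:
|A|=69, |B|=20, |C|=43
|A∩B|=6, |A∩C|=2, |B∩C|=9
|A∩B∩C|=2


|A∪B∪C| = |A|+|B|+|C| - |A∩B|-|A∩C|-|B∩C| + |A∩B∩C|
= 69+20+43 - 6-2-9 + 2
= 132 - 17 + 2
= 117

|A ∪ B ∪ C| = 117


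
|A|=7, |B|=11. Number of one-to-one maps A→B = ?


An injection sends each of |A| = 7 inputs to a distinct output in B.
# injections = |B|·(|B|-1)·…·(|B|-|A|+1) = 11! / (11 - 7)!
= 11 × 10 × 9 × 8 × 7 × 6 × 5
= 1663200

Number of injections = 1663200


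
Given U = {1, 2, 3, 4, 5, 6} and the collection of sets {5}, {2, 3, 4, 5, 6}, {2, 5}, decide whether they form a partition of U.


A partition requires: (1) non-empty parts, (2) pairwise disjoint, (3) union = U
Parts: {5}, {2, 3, 4, 5, 6}, {2, 5}
Union of parts: {2, 3, 4, 5, 6}
U = {1, 2, 3, 4, 5, 6}
All non-empty? True
Pairwise disjoint? False
Covers U? False

No, not a valid partition


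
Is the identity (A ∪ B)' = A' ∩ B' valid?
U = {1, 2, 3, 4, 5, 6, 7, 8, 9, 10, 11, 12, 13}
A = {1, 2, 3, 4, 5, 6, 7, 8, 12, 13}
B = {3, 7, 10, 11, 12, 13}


LHS: A ∪ B = {1, 2, 3, 4, 5, 6, 7, 8, 10, 11, 12, 13}
(A ∪ B)' = U \ (A ∪ B) = {9}
A' = {9, 10, 11}, B' = {1, 2, 4, 5, 6, 8, 9}
Claimed RHS: A' ∩ B' = {9}
Identity is VALID: LHS = RHS = {9} ✓

Identity is valid. (A ∪ B)' = A' ∩ B' = {9}


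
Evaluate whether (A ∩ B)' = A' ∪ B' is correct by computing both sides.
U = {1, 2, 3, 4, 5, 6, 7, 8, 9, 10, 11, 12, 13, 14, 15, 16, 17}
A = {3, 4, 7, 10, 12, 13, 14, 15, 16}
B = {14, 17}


LHS: A ∩ B = {14}
(A ∩ B)' = U \ (A ∩ B) = {1, 2, 3, 4, 5, 6, 7, 8, 9, 10, 11, 12, 13, 15, 16, 17}
A' = {1, 2, 5, 6, 8, 9, 11, 17}, B' = {1, 2, 3, 4, 5, 6, 7, 8, 9, 10, 11, 12, 13, 15, 16}
Claimed RHS: A' ∪ B' = {1, 2, 3, 4, 5, 6, 7, 8, 9, 10, 11, 12, 13, 15, 16, 17}
Identity is VALID: LHS = RHS = {1, 2, 3, 4, 5, 6, 7, 8, 9, 10, 11, 12, 13, 15, 16, 17} ✓

Identity is valid. (A ∩ B)' = A' ∪ B' = {1, 2, 3, 4, 5, 6, 7, 8, 9, 10, 11, 12, 13, 15, 16, 17}


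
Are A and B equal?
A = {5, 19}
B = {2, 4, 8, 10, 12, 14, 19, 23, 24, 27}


Two sets are equal iff they have exactly the same elements.
A = {5, 19}
B = {2, 4, 8, 10, 12, 14, 19, 23, 24, 27}
Differences: {2, 4, 5, 8, 10, 12, 14, 23, 24, 27}
A ≠ B

No, A ≠ B


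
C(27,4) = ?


C(n,k) = n! / (k!(n-k)!)
C(27,4) = 27! / (4!23!)
= 17550

C(27,4) = 17550


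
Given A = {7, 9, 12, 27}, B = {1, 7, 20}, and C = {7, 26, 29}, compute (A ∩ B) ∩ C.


A ∩ B = {7}
(A ∩ B) ∩ C = {7}

A ∩ B ∩ C = {7}


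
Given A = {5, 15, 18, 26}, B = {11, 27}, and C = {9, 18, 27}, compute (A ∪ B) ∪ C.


A ∪ B = {5, 11, 15, 18, 26, 27}
(A ∪ B) ∪ C = {5, 9, 11, 15, 18, 26, 27}

A ∪ B ∪ C = {5, 9, 11, 15, 18, 26, 27}
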